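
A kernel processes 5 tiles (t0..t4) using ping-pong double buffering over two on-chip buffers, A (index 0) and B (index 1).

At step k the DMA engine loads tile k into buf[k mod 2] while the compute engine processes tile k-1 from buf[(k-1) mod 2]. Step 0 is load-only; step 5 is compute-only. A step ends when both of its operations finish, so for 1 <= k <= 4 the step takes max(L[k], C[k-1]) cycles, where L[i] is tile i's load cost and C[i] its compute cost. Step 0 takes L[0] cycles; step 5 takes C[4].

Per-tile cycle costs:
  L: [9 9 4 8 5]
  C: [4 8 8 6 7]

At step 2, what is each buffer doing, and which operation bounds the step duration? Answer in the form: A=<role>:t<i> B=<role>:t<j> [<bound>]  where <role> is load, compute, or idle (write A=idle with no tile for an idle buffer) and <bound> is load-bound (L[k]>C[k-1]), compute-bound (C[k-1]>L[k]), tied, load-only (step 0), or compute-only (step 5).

  0. 9=9c; end=9; A:t0 B:-
  1. max(9,4)=9c; end=18; A:t0 B:t1
  2. max(4,8)=8c; end=26; A:t2 B:t1
  3. max(8,8)=8c; end=34; A:t2 B:t3
  4. max(5,6)=6c; end=40; A:t4 B:t3
  5. 7=7c; end=47; A:t4 B:t3

step 2: A=load:t2 B=compute:t1 [compute-bound]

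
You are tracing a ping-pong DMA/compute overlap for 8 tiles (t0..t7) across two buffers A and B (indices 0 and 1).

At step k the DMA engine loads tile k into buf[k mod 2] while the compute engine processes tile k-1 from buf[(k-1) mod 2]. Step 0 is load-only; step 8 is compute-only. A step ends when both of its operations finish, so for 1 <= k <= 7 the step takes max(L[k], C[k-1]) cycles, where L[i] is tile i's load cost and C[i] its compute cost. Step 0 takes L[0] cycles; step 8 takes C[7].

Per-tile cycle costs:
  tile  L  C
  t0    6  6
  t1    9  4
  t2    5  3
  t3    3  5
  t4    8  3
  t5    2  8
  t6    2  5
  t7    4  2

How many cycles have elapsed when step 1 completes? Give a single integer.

end_cycle[1] = 15

k=0 load=t0/6c comp=- wait=6 total=6
k=1 load=t1/9c comp=t0/6c wait=9 total=15
k=2 load=t2/5c comp=t1/4c wait=5 total=20
k=3 load=t3/3c comp=t2/3c wait=3 total=23
k=4 load=t4/8c comp=t3/5c wait=8 total=31
k=5 load=t5/2c comp=t4/3c wait=3 total=34
k=6 load=t6/2c comp=t5/8c wait=8 total=42
k=7 load=t7/4c comp=t6/5c wait=5 total=47
k=8 load=- comp=t7/2c wait=2 total=49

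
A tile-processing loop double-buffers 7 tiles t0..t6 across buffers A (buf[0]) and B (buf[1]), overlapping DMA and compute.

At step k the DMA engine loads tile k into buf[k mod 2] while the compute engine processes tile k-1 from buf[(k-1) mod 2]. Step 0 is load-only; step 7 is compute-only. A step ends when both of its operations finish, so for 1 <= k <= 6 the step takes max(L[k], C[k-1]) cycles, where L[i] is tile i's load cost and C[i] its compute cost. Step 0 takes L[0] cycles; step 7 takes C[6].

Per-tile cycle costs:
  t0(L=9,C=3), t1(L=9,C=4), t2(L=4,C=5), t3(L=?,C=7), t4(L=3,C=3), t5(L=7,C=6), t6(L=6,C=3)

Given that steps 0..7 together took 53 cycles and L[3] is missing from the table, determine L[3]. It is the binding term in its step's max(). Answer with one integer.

L[3] = 8

step 0 | dur = L[0]=9 = 9
step 1 | dur = max(L[1]=9, C[0]=3) = 9
step 2 | dur = max(L[2]=4, C[1]=4) = 4
step 3 | dur = max(L[3]=?, C[2]=5) = L[3]  (unknown; binding)
step 4 | dur = max(L[4]=3, C[3]=7) = 7
step 5 | dur = max(L[5]=7, C[4]=3) = 7
step 6 | dur = max(L[6]=6, C[5]=6) = 6
step 7 | dur = C[6]=3 = 3
sum of known step durations = 45
dur[3] = total - known = 53 - 45 = 8
L[3] is the binding max in step 3, so L[3] = dur[3] = 8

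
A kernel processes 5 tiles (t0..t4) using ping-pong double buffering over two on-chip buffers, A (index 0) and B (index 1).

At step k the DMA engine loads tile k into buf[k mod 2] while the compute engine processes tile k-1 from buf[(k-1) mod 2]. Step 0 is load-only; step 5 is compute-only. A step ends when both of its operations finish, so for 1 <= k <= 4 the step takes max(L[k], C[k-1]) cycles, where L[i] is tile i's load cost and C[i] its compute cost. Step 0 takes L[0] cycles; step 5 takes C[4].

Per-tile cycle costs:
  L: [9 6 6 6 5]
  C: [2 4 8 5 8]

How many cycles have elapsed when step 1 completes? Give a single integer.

end_cycle[1] = 15

k=0 load=t0/9c comp=- wait=9 total=9
k=1 load=t1/6c comp=t0/2c wait=6 total=15
k=2 load=t2/6c comp=t1/4c wait=6 total=21
k=3 load=t3/6c comp=t2/8c wait=8 total=29
k=4 load=t4/5c comp=t3/5c wait=5 total=34
k=5 load=- comp=t4/8c wait=8 total=42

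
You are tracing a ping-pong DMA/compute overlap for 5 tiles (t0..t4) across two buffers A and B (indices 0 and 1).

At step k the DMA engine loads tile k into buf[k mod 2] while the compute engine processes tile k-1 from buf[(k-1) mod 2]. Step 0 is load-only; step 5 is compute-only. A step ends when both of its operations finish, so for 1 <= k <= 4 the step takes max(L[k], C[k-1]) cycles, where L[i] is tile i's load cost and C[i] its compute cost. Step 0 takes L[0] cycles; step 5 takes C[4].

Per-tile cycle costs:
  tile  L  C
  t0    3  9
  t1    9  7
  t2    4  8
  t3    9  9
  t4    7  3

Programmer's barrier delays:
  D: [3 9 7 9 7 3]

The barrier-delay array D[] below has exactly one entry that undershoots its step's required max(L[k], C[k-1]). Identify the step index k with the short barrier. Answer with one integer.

hazard at step 4

step 0: need L[0]=3 = 3; D[0]=3 ok
step 1: need max(L[1]=9,C[0]=9) = 9; D[1]=9 ok
step 2: need max(L[2]=4,C[1]=7) = 7; D[2]=7 ok
step 3: need max(L[3]=9,C[2]=8) = 9; D[3]=9 ok
step 4: need max(L[4]=7,C[3]=9) = 9; D[4]=7 SHORT
step 5: need C[4]=3 = 3; D[5]=3 ok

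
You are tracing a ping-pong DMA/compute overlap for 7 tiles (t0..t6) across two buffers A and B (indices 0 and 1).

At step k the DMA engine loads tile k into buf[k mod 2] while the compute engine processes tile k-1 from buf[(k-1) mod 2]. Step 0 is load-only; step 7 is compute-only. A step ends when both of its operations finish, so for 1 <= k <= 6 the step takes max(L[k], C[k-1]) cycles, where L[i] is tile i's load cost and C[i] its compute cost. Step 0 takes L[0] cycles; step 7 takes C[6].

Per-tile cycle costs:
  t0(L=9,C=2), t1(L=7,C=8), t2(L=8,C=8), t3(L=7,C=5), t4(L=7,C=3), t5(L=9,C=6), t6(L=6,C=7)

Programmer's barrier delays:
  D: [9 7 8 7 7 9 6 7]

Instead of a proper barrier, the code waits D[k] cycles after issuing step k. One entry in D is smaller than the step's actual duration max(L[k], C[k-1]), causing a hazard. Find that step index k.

k=0 barrier L[0]=9→9c, D[0]=9 ok
k=1 barrier max(L[1]=7,C[0]=2)→7c, D[1]=7 ok
k=2 barrier max(L[2]=8,C[1]=8)→8c, D[2]=8 ok
k=3 barrier max(L[3]=7,C[2]=8)→8c, D[3]=7 SHORT
k=4 barrier max(L[4]=7,C[3]=5)→7c, D[4]=7 ok
k=5 barrier max(L[5]=9,C[4]=3)→9c, D[5]=9 ok
k=6 barrier max(L[6]=6,C[5]=6)→6c, D[6]=6 ok
k=7 barrier C[6]=7→7c, D[7]=7 ok

hazard at step 3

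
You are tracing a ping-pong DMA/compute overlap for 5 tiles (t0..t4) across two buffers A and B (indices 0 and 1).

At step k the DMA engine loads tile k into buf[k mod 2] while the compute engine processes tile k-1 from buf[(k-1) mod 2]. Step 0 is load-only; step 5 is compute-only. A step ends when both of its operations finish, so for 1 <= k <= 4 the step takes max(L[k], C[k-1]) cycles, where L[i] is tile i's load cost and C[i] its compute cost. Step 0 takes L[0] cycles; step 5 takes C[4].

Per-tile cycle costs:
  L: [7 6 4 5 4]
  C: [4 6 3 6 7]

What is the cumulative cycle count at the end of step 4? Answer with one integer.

end_cycle[4] = 30

step 0: L[0]=7 → dur=7, Σ=7 | A=load:t0 B=idle [load-only]
step 1: L[1]=6 C[0]=4 → dur=6, Σ=13 | A=compute:t0 B=load:t1 [load-bound]
step 2: L[2]=4 C[1]=6 → dur=6, Σ=19 | A=load:t2 B=compute:t1 [compute-bound]
step 3: L[3]=5 C[2]=3 → dur=5, Σ=24 | A=compute:t2 B=load:t3 [load-bound]
step 4: L[4]=4 C[3]=6 → dur=6, Σ=30 | A=load:t4 B=compute:t3 [compute-bound]
step 5: C[4]=7 → dur=7, Σ=37 | A=compute:t4 B=idle [compute-only]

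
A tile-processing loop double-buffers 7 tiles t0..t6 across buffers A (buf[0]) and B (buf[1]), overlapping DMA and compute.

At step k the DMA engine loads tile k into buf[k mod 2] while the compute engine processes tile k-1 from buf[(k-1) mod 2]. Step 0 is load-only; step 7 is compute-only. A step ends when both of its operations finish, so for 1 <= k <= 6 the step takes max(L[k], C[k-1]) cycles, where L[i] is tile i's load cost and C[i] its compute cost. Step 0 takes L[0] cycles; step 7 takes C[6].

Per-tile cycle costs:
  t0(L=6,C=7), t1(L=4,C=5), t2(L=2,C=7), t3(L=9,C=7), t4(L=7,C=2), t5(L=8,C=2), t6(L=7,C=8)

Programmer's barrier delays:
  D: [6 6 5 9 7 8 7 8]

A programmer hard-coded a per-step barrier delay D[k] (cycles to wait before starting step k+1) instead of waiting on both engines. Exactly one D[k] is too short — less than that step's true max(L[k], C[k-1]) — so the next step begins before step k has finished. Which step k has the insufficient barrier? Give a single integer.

hazard at step 1

k=0 barrier L[0]=6→6c, D[0]=6 ok
k=1 barrier max(L[1]=4,C[0]=7)→7c, D[1]=6 SHORT
k=2 barrier max(L[2]=2,C[1]=5)→5c, D[2]=5 ok
k=3 barrier max(L[3]=9,C[2]=7)→9c, D[3]=9 ok
k=4 barrier max(L[4]=7,C[3]=7)→7c, D[4]=7 ok
k=5 barrier max(L[5]=8,C[4]=2)→8c, D[5]=8 ok
k=6 barrier max(L[6]=7,C[5]=2)→7c, D[6]=7 ok
k=7 barrier C[6]=8→8c, D[7]=8 ok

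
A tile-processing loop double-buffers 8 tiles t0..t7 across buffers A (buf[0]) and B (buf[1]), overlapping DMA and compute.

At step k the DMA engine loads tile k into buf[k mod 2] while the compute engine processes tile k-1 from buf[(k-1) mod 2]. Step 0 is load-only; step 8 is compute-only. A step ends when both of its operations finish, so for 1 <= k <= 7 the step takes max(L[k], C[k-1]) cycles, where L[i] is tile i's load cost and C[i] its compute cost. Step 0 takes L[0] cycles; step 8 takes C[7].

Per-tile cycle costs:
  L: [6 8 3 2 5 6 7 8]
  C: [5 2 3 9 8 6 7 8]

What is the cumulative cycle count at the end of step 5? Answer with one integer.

  0. 6=6c; end=6; A:t0 B:-
  1. max(8,5)=8c; end=14; A:t0 B:t1
  2. max(3,2)=3c; end=17; A:t2 B:t1
  3. max(2,3)=3c; end=20; A:t2 B:t3
  4. max(5,9)=9c; end=29; A:t4 B:t3
  5. max(6,8)=8c; end=37; A:t4 B:t5
  6. max(7,6)=7c; end=44; A:t6 B:t5
  7. max(8,7)=8c; end=52; A:t6 B:t7
  8. 8=8c; end=60; A:t6 B:t7

end_cycle[5] = 37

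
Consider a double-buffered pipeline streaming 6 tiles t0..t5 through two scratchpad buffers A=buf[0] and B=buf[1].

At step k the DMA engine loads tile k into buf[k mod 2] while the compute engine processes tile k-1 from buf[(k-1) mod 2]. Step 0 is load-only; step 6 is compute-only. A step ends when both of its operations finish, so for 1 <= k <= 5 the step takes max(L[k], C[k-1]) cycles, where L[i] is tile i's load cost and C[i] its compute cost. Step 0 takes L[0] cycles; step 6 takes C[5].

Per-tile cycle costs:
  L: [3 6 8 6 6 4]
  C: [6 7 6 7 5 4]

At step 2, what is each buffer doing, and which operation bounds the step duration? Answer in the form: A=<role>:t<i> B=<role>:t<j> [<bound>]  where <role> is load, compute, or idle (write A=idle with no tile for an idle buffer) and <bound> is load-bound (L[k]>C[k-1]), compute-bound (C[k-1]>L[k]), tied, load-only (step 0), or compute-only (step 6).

step 0: L[0]=3 → dur=3, Σ=3 | A=load:t0 B=idle [load-only]
step 1: L[1]=6 C[0]=6 → dur=6, Σ=9 | A=compute:t0 B=load:t1 [tied]
step 2: L[2]=8 C[1]=7 → dur=8, Σ=17 | A=load:t2 B=compute:t1 [load-bound]
step 3: L[3]=6 C[2]=6 → dur=6, Σ=23 | A=compute:t2 B=load:t3 [tied]
step 4: L[4]=6 C[3]=7 → dur=7, Σ=30 | A=load:t4 B=compute:t3 [compute-bound]
step 5: L[5]=4 C[4]=5 → dur=5, Σ=35 | A=compute:t4 B=load:t5 [compute-bound]
step 6: C[5]=4 → dur=4, Σ=39 | A=idle B=compute:t5 [compute-only]

step 2: A=load:t2 B=compute:t1 [load-bound]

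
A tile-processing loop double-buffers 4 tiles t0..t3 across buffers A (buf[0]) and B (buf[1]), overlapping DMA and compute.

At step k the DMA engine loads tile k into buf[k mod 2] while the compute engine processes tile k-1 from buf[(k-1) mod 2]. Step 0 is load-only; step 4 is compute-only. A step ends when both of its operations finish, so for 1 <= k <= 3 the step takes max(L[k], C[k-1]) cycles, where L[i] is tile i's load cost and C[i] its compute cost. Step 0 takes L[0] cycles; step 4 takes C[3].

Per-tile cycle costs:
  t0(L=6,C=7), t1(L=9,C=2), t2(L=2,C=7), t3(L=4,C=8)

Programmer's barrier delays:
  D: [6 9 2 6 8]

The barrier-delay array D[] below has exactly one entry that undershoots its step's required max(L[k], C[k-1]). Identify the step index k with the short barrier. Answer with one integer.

hazard at step 3

[0] required=L[0]=6=6 vs D=6 ok
[1] required=max(L[1]=9,C[0]=7)=9 vs D=9 ok
[2] required=max(L[2]=2,C[1]=2)=2 vs D=2 ok
[3] required=max(L[3]=4,C[2]=7)=7 vs D=6 SHORT
[4] required=C[3]=8=8 vs D=8 ok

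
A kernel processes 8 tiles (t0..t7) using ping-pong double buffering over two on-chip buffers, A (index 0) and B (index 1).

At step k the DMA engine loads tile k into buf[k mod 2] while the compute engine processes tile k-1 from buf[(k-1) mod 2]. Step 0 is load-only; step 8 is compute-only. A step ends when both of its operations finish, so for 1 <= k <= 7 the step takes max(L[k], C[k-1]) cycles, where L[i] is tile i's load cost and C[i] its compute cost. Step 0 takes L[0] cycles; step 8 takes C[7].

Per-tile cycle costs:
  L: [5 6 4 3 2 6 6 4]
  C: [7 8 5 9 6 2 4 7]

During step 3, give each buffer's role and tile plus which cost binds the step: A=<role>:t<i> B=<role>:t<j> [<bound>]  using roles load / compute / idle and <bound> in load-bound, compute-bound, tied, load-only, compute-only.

step 0: L[0]=5 → dur=5, Σ=5 | A=load:t0 B=idle [load-only]
step 1: L[1]=6 C[0]=7 → dur=7, Σ=12 | A=compute:t0 B=load:t1 [compute-bound]
step 2: L[2]=4 C[1]=8 → dur=8, Σ=20 | A=load:t2 B=compute:t1 [compute-bound]
step 3: L[3]=3 C[2]=5 → dur=5, Σ=25 | A=compute:t2 B=load:t3 [compute-bound]
step 4: L[4]=2 C[3]=9 → dur=9, Σ=34 | A=load:t4 B=compute:t3 [compute-bound]
step 5: L[5]=6 C[4]=6 → dur=6, Σ=40 | A=compute:t4 B=load:t5 [tied]
step 6: L[6]=6 C[5]=2 → dur=6, Σ=46 | A=load:t6 B=compute:t5 [load-bound]
step 7: L[7]=4 C[6]=4 → dur=4, Σ=50 | A=compute:t6 B=load:t7 [tied]
step 8: C[7]=7 → dur=7, Σ=57 | A=idle B=compute:t7 [compute-only]

step 3: A=compute:t2 B=load:t3 [compute-bound]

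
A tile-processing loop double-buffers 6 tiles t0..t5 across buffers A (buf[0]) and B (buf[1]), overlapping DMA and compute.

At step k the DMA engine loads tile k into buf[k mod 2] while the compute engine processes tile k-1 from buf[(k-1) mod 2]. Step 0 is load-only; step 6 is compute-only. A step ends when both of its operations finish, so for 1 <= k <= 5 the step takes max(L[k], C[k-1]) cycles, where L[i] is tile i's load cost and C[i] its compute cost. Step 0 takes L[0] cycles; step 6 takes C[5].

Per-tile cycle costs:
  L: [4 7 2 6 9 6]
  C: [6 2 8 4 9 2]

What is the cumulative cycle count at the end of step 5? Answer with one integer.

  0. 4=4c; end=4; A:t0 B:-
  1. max(7,6)=7c; end=11; A:t0 B:t1
  2. max(2,2)=2c; end=13; A:t2 B:t1
  3. max(6,8)=8c; end=21; A:t2 B:t3
  4. max(9,4)=9c; end=30; A:t4 B:t3
  5. max(6,9)=9c; end=39; A:t4 B:t5
  6. 2=2c; end=41; A:t4 B:t5

end_cycle[5] = 39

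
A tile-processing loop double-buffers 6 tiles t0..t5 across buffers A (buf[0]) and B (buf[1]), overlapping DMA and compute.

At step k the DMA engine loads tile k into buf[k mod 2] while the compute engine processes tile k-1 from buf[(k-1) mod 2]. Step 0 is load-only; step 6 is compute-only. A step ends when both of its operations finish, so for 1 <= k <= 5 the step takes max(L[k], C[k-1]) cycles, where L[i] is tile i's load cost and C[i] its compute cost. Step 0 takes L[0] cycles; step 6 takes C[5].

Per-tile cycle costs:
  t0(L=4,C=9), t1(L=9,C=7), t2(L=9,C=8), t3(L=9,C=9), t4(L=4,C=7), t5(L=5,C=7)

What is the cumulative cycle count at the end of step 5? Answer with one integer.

step 0: L[0]=4 → dur=4, Σ=4 | A=load:t0 B=idle [load-only]
step 1: L[1]=9 C[0]=9 → dur=9, Σ=13 | A=compute:t0 B=load:t1 [tied]
step 2: L[2]=9 C[1]=7 → dur=9, Σ=22 | A=load:t2 B=compute:t1 [load-bound]
step 3: L[3]=9 C[2]=8 → dur=9, Σ=31 | A=compute:t2 B=load:t3 [load-bound]
step 4: L[4]=4 C[3]=9 → dur=9, Σ=40 | A=load:t4 B=compute:t3 [compute-bound]
step 5: L[5]=5 C[4]=7 → dur=7, Σ=47 | A=compute:t4 B=load:t5 [compute-bound]
step 6: C[5]=7 → dur=7, Σ=54 | A=idle B=compute:t5 [compute-only]

end_cycle[5] = 47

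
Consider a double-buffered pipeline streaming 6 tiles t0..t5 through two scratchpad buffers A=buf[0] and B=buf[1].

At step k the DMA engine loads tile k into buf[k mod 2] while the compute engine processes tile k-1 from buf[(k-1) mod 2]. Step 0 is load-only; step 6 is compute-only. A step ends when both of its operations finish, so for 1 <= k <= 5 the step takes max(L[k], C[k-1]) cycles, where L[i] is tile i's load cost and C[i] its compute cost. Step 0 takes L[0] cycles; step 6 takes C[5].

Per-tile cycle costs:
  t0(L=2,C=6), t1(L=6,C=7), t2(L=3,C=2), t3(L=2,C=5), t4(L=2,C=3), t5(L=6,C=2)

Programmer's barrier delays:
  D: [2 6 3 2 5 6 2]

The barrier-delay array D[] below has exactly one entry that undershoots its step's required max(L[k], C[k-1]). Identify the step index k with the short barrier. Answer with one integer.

hazard at step 2

[0] required=L[0]=2=2 vs D=2 ok
[1] required=max(L[1]=6,C[0]=6)=6 vs D=6 ok
[2] required=max(L[2]=3,C[1]=7)=7 vs D=3 SHORT
[3] required=max(L[3]=2,C[2]=2)=2 vs D=2 ok
[4] required=max(L[4]=2,C[3]=5)=5 vs D=5 ok
[5] required=max(L[5]=6,C[4]=3)=6 vs D=6 ok
[6] required=C[5]=2=2 vs D=2 ok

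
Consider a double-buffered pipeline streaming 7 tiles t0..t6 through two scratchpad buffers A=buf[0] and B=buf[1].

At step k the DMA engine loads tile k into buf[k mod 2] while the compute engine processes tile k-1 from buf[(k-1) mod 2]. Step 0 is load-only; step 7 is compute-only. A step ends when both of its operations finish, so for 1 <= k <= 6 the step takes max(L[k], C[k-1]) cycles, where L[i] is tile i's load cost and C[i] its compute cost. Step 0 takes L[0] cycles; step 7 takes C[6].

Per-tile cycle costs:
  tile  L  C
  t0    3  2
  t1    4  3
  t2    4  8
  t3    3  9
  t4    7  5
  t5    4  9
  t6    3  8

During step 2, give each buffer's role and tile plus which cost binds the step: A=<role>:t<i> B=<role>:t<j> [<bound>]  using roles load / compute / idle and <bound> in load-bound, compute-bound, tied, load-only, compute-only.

step 2: A=load:t2 B=compute:t1 [load-bound]

[0] DMA t0→A (3c) ∥ CU idle ⇒ 3c, clock 3
[1] DMA t1→B (4c) ∥ CU A:t0 (2c) ⇒ 4c, clock 7
[2] DMA t2→A (4c) ∥ CU B:t1 (3c) ⇒ 4c, clock 11
[3] DMA t3→B (3c) ∥ CU A:t2 (8c) ⇒ 8c, clock 19
[4] DMA t4→A (7c) ∥ CU B:t3 (9c) ⇒ 9c, clock 28
[5] DMA t5→B (4c) ∥ CU A:t4 (5c) ⇒ 5c, clock 33
[6] DMA t6→A (3c) ∥ CU B:t5 (9c) ⇒ 9c, clock 42
[7] DMA idle ∥ CU A:t6 (8c) ⇒ 8c, clock 50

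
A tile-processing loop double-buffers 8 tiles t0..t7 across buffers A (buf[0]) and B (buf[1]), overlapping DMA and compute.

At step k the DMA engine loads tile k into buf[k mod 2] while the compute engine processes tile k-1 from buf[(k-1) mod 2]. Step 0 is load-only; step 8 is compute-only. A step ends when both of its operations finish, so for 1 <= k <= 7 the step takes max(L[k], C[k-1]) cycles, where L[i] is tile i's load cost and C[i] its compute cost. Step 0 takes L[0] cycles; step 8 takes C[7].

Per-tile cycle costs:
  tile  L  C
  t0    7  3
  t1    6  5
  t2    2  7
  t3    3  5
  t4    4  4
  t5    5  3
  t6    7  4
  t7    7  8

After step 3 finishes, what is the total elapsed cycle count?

step 0: L[0]=7 → dur=7, Σ=7 | A=load:t0 B=idle [load-only]
step 1: L[1]=6 C[0]=3 → dur=6, Σ=13 | A=compute:t0 B=load:t1 [load-bound]
step 2: L[2]=2 C[1]=5 → dur=5, Σ=18 | A=load:t2 B=compute:t1 [compute-bound]
step 3: L[3]=3 C[2]=7 → dur=7, Σ=25 | A=compute:t2 B=load:t3 [compute-bound]
step 4: L[4]=4 C[3]=5 → dur=5, Σ=30 | A=load:t4 B=compute:t3 [compute-bound]
step 5: L[5]=5 C[4]=4 → dur=5, Σ=35 | A=compute:t4 B=load:t5 [load-bound]
step 6: L[6]=7 C[5]=3 → dur=7, Σ=42 | A=load:t6 B=compute:t5 [load-bound]
step 7: L[7]=7 C[6]=4 → dur=7, Σ=49 | A=compute:t6 B=load:t7 [load-bound]
step 8: C[7]=8 → dur=8, Σ=57 | A=idle B=compute:t7 [compute-only]

end_cycle[3] = 25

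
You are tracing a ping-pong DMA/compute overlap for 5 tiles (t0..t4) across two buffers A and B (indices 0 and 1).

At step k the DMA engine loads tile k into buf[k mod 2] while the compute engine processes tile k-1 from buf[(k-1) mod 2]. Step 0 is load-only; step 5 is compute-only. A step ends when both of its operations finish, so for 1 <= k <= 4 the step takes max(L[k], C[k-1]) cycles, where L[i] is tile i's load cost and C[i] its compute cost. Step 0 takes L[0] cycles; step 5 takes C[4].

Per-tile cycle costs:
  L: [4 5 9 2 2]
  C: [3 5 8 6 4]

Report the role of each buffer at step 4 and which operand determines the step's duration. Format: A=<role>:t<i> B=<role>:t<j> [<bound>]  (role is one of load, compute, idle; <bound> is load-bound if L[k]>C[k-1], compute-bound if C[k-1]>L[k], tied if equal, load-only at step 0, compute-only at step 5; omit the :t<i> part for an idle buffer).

[0] DMA t0→A (4c) ∥ CU idle ⇒ 4c, clock 4
[1] DMA t1→B (5c) ∥ CU A:t0 (3c) ⇒ 5c, clock 9
[2] DMA t2→A (9c) ∥ CU B:t1 (5c) ⇒ 9c, clock 18
[3] DMA t3→B (2c) ∥ CU A:t2 (8c) ⇒ 8c, clock 26
[4] DMA t4→A (2c) ∥ CU B:t3 (6c) ⇒ 6c, clock 32
[5] DMA idle ∥ CU A:t4 (4c) ⇒ 4c, clock 36

step 4: A=load:t4 B=compute:t3 [compute-bound]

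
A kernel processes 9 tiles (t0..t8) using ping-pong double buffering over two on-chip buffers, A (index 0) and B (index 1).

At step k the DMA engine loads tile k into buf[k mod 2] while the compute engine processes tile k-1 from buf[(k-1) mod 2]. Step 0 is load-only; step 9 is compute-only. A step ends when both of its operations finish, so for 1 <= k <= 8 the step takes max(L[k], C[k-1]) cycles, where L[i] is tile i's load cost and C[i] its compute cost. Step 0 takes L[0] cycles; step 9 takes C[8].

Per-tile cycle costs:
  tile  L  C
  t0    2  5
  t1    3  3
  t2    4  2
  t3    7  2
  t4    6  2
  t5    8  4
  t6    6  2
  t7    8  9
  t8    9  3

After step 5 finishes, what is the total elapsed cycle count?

end_cycle[5] = 32

[0] DMA t0→A (2c) ∥ CU idle ⇒ 2c, clock 2
[1] DMA t1→B (3c) ∥ CU A:t0 (5c) ⇒ 5c, clock 7
[2] DMA t2→A (4c) ∥ CU B:t1 (3c) ⇒ 4c, clock 11
[3] DMA t3→B (7c) ∥ CU A:t2 (2c) ⇒ 7c, clock 18
[4] DMA t4→A (6c) ∥ CU B:t3 (2c) ⇒ 6c, clock 24
[5] DMA t5→B (8c) ∥ CU A:t4 (2c) ⇒ 8c, clock 32
[6] DMA t6→A (6c) ∥ CU B:t5 (4c) ⇒ 6c, clock 38
[7] DMA t7→B (8c) ∥ CU A:t6 (2c) ⇒ 8c, clock 46
[8] DMA t8→A (9c) ∥ CU B:t7 (9c) ⇒ 9c, clock 55
[9] DMA idle ∥ CU A:t8 (3c) ⇒ 3c, clock 58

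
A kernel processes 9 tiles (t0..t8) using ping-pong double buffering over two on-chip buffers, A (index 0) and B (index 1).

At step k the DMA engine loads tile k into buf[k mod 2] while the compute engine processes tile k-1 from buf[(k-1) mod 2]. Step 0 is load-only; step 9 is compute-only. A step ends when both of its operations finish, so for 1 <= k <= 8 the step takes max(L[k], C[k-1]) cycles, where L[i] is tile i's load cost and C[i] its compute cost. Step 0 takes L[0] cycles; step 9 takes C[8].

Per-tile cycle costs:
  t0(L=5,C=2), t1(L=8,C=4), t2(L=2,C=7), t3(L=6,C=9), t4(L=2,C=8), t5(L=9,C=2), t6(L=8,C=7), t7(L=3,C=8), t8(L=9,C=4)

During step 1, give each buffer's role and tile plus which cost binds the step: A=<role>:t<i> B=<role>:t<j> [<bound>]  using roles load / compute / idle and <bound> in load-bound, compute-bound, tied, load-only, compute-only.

step 0: L[0]=5 → dur=5, Σ=5 | A=load:t0 B=idle [load-only]
step 1: L[1]=8 C[0]=2 → dur=8, Σ=13 | A=compute:t0 B=load:t1 [load-bound]
step 2: L[2]=2 C[1]=4 → dur=4, Σ=17 | A=load:t2 B=compute:t1 [compute-bound]
step 3: L[3]=6 C[2]=7 → dur=7, Σ=24 | A=compute:t2 B=load:t3 [compute-bound]
step 4: L[4]=2 C[3]=9 → dur=9, Σ=33 | A=load:t4 B=compute:t3 [compute-bound]
step 5: L[5]=9 C[4]=8 → dur=9, Σ=42 | A=compute:t4 B=load:t5 [load-bound]
step 6: L[6]=8 C[5]=2 → dur=8, Σ=50 | A=load:t6 B=compute:t5 [load-bound]
step 7: L[7]=3 C[6]=7 → dur=7, Σ=57 | A=compute:t6 B=load:t7 [compute-bound]
step 8: L[8]=9 C[7]=8 → dur=9, Σ=66 | A=load:t8 B=compute:t7 [load-bound]
step 9: C[8]=4 → dur=4, Σ=70 | A=compute:t8 B=idle [compute-only]

step 1: A=compute:t0 B=load:t1 [load-bound]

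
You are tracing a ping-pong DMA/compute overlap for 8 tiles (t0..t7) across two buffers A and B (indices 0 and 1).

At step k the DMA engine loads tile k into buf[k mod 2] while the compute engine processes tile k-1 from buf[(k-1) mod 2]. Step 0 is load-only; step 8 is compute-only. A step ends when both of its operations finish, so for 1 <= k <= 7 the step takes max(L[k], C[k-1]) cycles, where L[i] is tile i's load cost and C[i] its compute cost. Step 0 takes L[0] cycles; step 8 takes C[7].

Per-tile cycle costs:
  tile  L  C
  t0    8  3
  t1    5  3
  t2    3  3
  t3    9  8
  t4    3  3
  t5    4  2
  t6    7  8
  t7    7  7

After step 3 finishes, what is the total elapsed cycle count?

end_cycle[3] = 25

[0] DMA t0→A (8c) ∥ CU idle ⇒ 8c, clock 8
[1] DMA t1→B (5c) ∥ CU A:t0 (3c) ⇒ 5c, clock 13
[2] DMA t2→A (3c) ∥ CU B:t1 (3c) ⇒ 3c, clock 16
[3] DMA t3→B (9c) ∥ CU A:t2 (3c) ⇒ 9c, clock 25
[4] DMA t4→A (3c) ∥ CU B:t3 (8c) ⇒ 8c, clock 33
[5] DMA t5→B (4c) ∥ CU A:t4 (3c) ⇒ 4c, clock 37
[6] DMA t6→A (7c) ∥ CU B:t5 (2c) ⇒ 7c, clock 44
[7] DMA t7→B (7c) ∥ CU A:t6 (8c) ⇒ 8c, clock 52
[8] DMA idle ∥ CU B:t7 (7c) ⇒ 7c, clock 59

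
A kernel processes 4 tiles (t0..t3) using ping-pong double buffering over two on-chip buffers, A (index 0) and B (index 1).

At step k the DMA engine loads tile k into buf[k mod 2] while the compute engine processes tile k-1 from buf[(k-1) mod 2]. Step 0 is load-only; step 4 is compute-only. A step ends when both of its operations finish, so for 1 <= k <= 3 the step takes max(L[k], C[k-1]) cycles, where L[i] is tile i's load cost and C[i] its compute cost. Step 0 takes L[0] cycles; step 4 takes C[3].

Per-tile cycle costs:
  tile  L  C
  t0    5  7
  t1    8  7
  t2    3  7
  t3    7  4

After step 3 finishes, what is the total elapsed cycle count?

[0] DMA t0→A (5c) ∥ CU idle ⇒ 5c, clock 5
[1] DMA t1→B (8c) ∥ CU A:t0 (7c) ⇒ 8c, clock 13
[2] DMA t2→A (3c) ∥ CU B:t1 (7c) ⇒ 7c, clock 20
[3] DMA t3→B (7c) ∥ CU A:t2 (7c) ⇒ 7c, clock 27
[4] DMA idle ∥ CU B:t3 (4c) ⇒ 4c, clock 31

end_cycle[3] = 27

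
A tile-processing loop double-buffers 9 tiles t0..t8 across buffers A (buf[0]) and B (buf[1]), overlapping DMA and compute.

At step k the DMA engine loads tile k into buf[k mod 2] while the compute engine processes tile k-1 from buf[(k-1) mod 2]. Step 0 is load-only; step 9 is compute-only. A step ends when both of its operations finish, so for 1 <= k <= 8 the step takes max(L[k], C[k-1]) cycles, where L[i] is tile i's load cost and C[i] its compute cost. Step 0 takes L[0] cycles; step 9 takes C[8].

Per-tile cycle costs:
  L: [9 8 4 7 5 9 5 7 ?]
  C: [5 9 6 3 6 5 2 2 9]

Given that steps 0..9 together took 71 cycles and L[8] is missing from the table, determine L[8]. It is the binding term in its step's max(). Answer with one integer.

step 0 = dur = L[0]=9 = 9
step 1 = dur = max(L[1]=8, C[0]=5) = 8
step 2 = dur = max(L[2]=4, C[1]=9) = 9
step 3 = dur = max(L[3]=7, C[2]=6) = 7
step 4 = dur = max(L[4]=5, C[3]=3) = 5
step 5 = dur = max(L[5]=9, C[4]=6) = 9
step 6 = dur = max(L[6]=5, C[5]=5) = 5
step 7 = dur = max(L[7]=7, C[6]=2) = 7
step 8 = dur = max(L[8]=?, C[7]=2) = L[8]  (unknown; binding)
step 9 = dur = C[8]=9 = 9
sum of known step durations = 68
dur[8] = total - known = 71 - 68 = 3
L[8] is the binding max in step 8, so L[8] = dur[8] = 3

L[8] = 3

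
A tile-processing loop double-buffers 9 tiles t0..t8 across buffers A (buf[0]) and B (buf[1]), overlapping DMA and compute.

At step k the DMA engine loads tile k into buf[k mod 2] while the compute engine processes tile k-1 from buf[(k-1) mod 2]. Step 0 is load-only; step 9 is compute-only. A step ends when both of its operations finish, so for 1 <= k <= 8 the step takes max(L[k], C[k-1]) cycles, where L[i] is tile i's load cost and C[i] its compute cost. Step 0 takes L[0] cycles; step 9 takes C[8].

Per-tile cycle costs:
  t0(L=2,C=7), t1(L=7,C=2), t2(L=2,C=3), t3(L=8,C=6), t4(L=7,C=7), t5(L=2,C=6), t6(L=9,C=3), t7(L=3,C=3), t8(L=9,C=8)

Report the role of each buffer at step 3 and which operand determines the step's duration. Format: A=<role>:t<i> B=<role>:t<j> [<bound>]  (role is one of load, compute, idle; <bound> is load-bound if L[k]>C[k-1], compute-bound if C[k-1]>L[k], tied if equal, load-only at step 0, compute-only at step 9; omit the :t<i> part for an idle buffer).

step 3: A=compute:t2 B=load:t3 [load-bound]

  0. 2=2c; end=2; A:t0 B:-
  1. max(7,7)=7c; end=9; A:t0 B:t1
  2. max(2,2)=2c; end=11; A:t2 B:t1
  3. max(8,3)=8c; end=19; A:t2 B:t3
  4. max(7,6)=7c; end=26; A:t4 B:t3
  5. max(2,7)=7c; end=33; A:t4 B:t5
  6. max(9,6)=9c; end=42; A:t6 B:t5
  7. max(3,3)=3c; end=45; A:t6 B:t7
  8. max(9,3)=9c; end=54; A:t8 B:t7
  9. 8=8c; end=62; A:t8 B:t7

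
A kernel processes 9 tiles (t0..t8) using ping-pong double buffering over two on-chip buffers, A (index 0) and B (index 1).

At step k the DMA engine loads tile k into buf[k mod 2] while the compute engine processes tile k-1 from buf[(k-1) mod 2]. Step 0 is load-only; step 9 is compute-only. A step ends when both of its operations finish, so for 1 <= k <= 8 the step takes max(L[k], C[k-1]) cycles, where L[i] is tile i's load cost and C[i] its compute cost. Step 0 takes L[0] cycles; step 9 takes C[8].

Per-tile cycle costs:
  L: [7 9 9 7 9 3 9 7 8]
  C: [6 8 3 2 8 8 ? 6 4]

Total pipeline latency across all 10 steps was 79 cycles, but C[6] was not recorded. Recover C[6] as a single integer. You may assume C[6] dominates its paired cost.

C[6] = 9

step 0 | dur = L[0]=7 = 7
step 1 | dur = max(L[1]=9, C[0]=6) = 9
step 2 | dur = max(L[2]=9, C[1]=8) = 9
step 3 | dur = max(L[3]=7, C[2]=3) = 7
step 4 | dur = max(L[4]=9, C[3]=2) = 9
step 5 | dur = max(L[5]=3, C[4]=8) = 8
step 6 | dur = max(L[6]=9, C[5]=8) = 9
step 7 | dur = max(L[7]=7, C[6]=?) = C[6]  (unknown; binding)
step 8 | dur = max(L[8]=8, C[7]=6) = 8
step 9 | dur = C[8]=4 = 4
sum of known step durations = 70
dur[7] = total - known = 79 - 70 = 9
C[6] is the binding max in step 7, so C[6] = dur[7] = 9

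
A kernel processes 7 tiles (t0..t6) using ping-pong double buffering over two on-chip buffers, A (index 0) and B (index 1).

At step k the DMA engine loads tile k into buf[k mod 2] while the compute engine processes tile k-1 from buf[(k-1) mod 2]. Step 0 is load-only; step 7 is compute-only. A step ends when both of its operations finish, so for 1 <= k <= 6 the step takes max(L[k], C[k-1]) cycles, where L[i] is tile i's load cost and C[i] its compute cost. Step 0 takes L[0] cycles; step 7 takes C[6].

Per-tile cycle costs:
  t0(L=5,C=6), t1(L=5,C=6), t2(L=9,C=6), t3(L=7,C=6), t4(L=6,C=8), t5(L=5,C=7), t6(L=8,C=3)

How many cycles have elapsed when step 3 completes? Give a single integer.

end_cycle[3] = 27

  0. 5=5c; end=5; A:t0 B:-
  1. max(5,6)=6c; end=11; A:t0 B:t1
  2. max(9,6)=9c; end=20; A:t2 B:t1
  3. max(7,6)=7c; end=27; A:t2 B:t3
  4. max(6,6)=6c; end=33; A:t4 B:t3
  5. max(5,8)=8c; end=41; A:t4 B:t5
  6. max(8,7)=8c; end=49; A:t6 B:t5
  7. 3=3c; end=52; A:t6 B:t5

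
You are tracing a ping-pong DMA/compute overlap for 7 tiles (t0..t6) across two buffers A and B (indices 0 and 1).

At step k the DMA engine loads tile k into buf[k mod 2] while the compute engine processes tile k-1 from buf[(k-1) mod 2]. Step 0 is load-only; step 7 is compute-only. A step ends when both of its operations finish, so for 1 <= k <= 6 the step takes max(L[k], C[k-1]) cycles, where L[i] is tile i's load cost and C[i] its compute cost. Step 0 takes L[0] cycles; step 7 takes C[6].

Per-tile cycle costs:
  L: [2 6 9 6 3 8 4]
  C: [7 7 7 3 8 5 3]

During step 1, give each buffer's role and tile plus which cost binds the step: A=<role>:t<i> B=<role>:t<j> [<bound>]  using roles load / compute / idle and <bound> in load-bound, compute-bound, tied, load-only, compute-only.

step 1: A=compute:t0 B=load:t1 [compute-bound]

  0. 2=2c; end=2; A:t0 B:-
  1. max(6,7)=7c; end=9; A:t0 B:t1
  2. max(9,7)=9c; end=18; A:t2 B:t1
  3. max(6,7)=7c; end=25; A:t2 B:t3
  4. max(3,3)=3c; end=28; A:t4 B:t3
  5. max(8,8)=8c; end=36; A:t4 B:t5
  6. max(4,5)=5c; end=41; A:t6 B:t5
  7. 3=3c; end=44; A:t6 B:t5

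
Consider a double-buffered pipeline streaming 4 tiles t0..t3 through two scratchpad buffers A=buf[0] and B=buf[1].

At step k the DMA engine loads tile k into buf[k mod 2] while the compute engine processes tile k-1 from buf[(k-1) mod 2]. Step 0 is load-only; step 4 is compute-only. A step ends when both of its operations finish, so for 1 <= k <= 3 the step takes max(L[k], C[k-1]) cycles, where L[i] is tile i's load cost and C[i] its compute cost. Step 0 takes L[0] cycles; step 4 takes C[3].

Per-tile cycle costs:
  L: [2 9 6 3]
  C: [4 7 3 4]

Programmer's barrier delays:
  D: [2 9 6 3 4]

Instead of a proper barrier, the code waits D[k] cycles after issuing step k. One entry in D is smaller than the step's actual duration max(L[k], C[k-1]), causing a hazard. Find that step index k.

[0] required=L[0]=2=2 vs D=2 ok
[1] required=max(L[1]=9,C[0]=4)=9 vs D=9 ok
[2] required=max(L[2]=6,C[1]=7)=7 vs D=6 SHORT
[3] required=max(L[3]=3,C[2]=3)=3 vs D=3 ok
[4] required=C[3]=4=4 vs D=4 ok

hazard at step 2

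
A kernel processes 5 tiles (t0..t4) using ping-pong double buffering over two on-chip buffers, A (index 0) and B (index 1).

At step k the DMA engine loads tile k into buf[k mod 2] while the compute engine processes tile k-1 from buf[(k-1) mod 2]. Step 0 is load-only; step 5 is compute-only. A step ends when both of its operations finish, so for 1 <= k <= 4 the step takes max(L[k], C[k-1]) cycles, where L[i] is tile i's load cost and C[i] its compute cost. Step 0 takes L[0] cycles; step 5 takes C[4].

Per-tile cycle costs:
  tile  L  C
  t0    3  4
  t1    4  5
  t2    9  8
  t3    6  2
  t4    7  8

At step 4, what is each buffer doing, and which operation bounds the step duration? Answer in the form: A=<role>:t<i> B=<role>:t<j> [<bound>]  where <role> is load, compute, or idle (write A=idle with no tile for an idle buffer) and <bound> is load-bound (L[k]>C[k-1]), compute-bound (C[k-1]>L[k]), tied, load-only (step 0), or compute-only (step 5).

[0] DMA t0→A (3c) ∥ CU idle ⇒ 3c, clock 3
[1] DMA t1→B (4c) ∥ CU A:t0 (4c) ⇒ 4c, clock 7
[2] DMA t2→A (9c) ∥ CU B:t1 (5c) ⇒ 9c, clock 16
[3] DMA t3→B (6c) ∥ CU A:t2 (8c) ⇒ 8c, clock 24
[4] DMA t4→A (7c) ∥ CU B:t3 (2c) ⇒ 7c, clock 31
[5] DMA idle ∥ CU A:t4 (8c) ⇒ 8c, clock 39

step 4: A=load:t4 B=compute:t3 [load-bound]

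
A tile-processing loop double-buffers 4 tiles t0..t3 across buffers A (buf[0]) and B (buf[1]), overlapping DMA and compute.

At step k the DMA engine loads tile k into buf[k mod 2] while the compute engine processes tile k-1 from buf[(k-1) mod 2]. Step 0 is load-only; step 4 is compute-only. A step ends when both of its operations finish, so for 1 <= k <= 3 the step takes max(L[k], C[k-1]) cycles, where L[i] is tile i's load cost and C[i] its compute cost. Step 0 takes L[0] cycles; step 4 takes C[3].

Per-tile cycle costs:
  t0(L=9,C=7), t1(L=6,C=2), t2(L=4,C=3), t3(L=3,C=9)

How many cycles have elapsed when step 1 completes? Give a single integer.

end_cycle[1] = 16

step 0: L[0]=9 → dur=9, Σ=9 | A=load:t0 B=idle [load-only]
step 1: L[1]=6 C[0]=7 → dur=7, Σ=16 | A=compute:t0 B=load:t1 [compute-bound]
step 2: L[2]=4 C[1]=2 → dur=4, Σ=20 | A=load:t2 B=compute:t1 [load-bound]
step 3: L[3]=3 C[2]=3 → dur=3, Σ=23 | A=compute:t2 B=load:t3 [tied]
step 4: C[3]=9 → dur=9, Σ=32 | A=idle B=compute:t3 [compute-only]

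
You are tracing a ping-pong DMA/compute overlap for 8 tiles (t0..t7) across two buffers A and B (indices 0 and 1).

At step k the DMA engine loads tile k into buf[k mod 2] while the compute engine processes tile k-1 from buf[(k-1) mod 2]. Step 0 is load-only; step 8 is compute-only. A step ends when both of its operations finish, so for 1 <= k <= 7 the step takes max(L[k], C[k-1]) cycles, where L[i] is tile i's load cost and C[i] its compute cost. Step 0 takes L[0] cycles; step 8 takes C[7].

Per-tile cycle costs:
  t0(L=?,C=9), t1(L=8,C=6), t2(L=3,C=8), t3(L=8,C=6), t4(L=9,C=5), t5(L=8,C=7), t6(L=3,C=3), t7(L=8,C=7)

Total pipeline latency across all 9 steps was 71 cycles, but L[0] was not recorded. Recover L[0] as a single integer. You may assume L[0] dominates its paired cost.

L[0] = 9

step 0 = dur = L[0]=? = L[0]  (unknown; binding)
step 1 = dur = max(L[1]=8, C[0]=9) = 9
step 2 = dur = max(L[2]=3, C[1]=6) = 6
step 3 = dur = max(L[3]=8, C[2]=8) = 8
step 4 = dur = max(L[4]=9, C[3]=6) = 9
step 5 = dur = max(L[5]=8, C[4]=5) = 8
step 6 = dur = max(L[6]=3, C[5]=7) = 7
step 7 = dur = max(L[7]=8, C[6]=3) = 8
step 8 = dur = C[7]=7 = 7
sum of known step durations = 62
dur[0] = total - known = 71 - 62 = 9
L[0] is the binding max in step 0, so L[0] = dur[0] = 9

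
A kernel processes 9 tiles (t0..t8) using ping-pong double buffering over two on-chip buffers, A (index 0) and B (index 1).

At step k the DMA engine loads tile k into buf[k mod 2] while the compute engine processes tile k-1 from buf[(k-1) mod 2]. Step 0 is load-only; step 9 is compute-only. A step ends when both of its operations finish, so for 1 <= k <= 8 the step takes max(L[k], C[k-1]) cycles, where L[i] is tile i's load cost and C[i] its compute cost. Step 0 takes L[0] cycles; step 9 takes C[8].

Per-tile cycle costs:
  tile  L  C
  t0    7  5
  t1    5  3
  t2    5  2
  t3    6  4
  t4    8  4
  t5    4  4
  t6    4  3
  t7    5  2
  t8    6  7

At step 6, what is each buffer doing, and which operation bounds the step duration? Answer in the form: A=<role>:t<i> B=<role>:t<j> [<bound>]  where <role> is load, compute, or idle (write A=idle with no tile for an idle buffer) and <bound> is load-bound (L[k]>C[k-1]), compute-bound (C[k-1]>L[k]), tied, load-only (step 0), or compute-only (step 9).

step 6: A=load:t6 B=compute:t5 [tied]

step 0: L[0]=7 → dur=7, Σ=7 | A=load:t0 B=idle [load-only]
step 1: L[1]=5 C[0]=5 → dur=5, Σ=12 | A=compute:t0 B=load:t1 [tied]
step 2: L[2]=5 C[1]=3 → dur=5, Σ=17 | A=load:t2 B=compute:t1 [load-bound]
step 3: L[3]=6 C[2]=2 → dur=6, Σ=23 | A=compute:t2 B=load:t3 [load-bound]
step 4: L[4]=8 C[3]=4 → dur=8, Σ=31 | A=load:t4 B=compute:t3 [load-bound]
step 5: L[5]=4 C[4]=4 → dur=4, Σ=35 | A=compute:t4 B=load:t5 [tied]
step 6: L[6]=4 C[5]=4 → dur=4, Σ=39 | A=load:t6 B=compute:t5 [tied]
step 7: L[7]=5 C[6]=3 → dur=5, Σ=44 | A=compute:t6 B=load:t7 [load-bound]
step 8: L[8]=6 C[7]=2 → dur=6, Σ=50 | A=load:t8 B=compute:t7 [load-bound]
step 9: C[8]=7 → dur=7, Σ=57 | A=compute:t8 B=idle [compute-only]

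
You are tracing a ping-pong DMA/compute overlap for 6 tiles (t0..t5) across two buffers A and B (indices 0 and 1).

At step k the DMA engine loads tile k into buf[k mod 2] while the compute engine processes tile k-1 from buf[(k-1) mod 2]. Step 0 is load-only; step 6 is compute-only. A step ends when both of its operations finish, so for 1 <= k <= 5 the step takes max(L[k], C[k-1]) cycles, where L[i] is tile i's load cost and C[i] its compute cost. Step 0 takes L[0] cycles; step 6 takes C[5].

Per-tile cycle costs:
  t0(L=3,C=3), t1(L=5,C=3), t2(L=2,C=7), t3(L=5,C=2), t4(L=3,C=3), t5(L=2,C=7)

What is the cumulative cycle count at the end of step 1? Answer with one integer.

k=0 load=t0/3c comp=- wait=3 total=3
k=1 load=t1/5c comp=t0/3c wait=5 total=8
k=2 load=t2/2c comp=t1/3c wait=3 total=11
k=3 load=t3/5c comp=t2/7c wait=7 total=18
k=4 load=t4/3c comp=t3/2c wait=3 total=21
k=5 load=t5/2c comp=t4/3c wait=3 total=24
k=6 load=- comp=t5/7c wait=7 total=31

end_cycle[1] = 8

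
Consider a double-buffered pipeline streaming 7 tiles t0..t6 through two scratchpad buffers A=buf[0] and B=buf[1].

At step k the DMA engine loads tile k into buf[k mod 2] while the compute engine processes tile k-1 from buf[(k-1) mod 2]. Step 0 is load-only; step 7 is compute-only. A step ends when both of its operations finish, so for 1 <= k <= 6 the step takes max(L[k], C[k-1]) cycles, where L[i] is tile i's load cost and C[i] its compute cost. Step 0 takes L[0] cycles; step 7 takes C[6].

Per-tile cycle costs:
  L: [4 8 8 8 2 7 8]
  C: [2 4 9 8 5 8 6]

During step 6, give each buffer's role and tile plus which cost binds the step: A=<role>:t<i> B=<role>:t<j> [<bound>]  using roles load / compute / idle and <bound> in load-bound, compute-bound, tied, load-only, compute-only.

step 6: A=load:t6 B=compute:t5 [tied]

step 0: L[0]=4 → dur=4, Σ=4 | A=load:t0 B=idle [load-only]
step 1: L[1]=8 C[0]=2 → dur=8, Σ=12 | A=compute:t0 B=load:t1 [load-bound]
step 2: L[2]=8 C[1]=4 → dur=8, Σ=20 | A=load:t2 B=compute:t1 [load-bound]
step 3: L[3]=8 C[2]=9 → dur=9, Σ=29 | A=compute:t2 B=load:t3 [compute-bound]
step 4: L[4]=2 C[3]=8 → dur=8, Σ=37 | A=load:t4 B=compute:t3 [compute-bound]
step 5: L[5]=7 C[4]=5 → dur=7, Σ=44 | A=compute:t4 B=load:t5 [load-bound]
step 6: L[6]=8 C[5]=8 → dur=8, Σ=52 | A=load:t6 B=compute:t5 [tied]
step 7: C[6]=6 → dur=6, Σ=58 | A=compute:t6 B=idle [compute-only]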